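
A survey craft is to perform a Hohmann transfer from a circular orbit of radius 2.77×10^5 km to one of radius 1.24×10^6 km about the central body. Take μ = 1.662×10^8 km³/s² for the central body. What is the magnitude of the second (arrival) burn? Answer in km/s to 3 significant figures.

Δv₂ = 4.58 km/s

The Hohmann ellipse has a_t = (r₁ + r₂)/2 = 7.585×10^5 km.
On the circular orbit at r = 1.240×10^6 km, v_c = √(μ/r) = 11.577 km/s.
Transfer-orbit speed at the same r (vis-viva, a = a_t): v_t = √[μ(2/r − 1/a_t)] = 6.9963 km/s.
Δv₂ = |v_t − v_c| = |6.9963 − 11.577| = 4.581 km/s.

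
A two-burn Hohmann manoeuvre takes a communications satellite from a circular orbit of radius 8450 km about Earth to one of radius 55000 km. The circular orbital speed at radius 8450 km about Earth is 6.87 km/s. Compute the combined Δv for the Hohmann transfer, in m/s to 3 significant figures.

Δv = 3480 m/s

From the circular-orbit relation v² = μ/r at r = 8450 km: μ = v²r = (6.87)² × 8450 = 3.98814×10^5 km³/s².
The Hohmann ellipse has a_t = (r₁ + r₂)/2 = 31725 km.
Circular speed at r₁: v₁ = √(μ/r₁) = √(3.98814×10^5/8450) = 6.870 km/s.
On the transfer ellipse at r₁, vis-viva gives v_p = √[μ(2/r₁ − 1/a_t)] = 9.046 km/s.
First burn Δv₁ = |v_p − v₁| = 2.176 km/s.
At r₂, v₂ = √(μ/r₂) = 2.693 km/s.
Transfer-orbit speed at r₂: v_a = √[μ(2/r₂ − 1/a_t)] = 1.390 km/s.
Second burn Δv₂ = |v₂ − v_a| = 1.303 km/s.
Total Δv = Δv₁ + Δv₂ = 3.479 km/s.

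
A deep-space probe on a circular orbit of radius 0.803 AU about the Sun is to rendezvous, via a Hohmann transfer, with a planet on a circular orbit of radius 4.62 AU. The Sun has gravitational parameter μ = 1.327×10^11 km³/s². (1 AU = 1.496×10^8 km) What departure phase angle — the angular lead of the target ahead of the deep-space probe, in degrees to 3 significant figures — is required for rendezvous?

In km: r₁ = 0.803 × 1.496×10^8 = 1.201288×10^8 km; r₂ = 4.62 × 1.496×10^8 = 6.91152×10^8 km.
The Hohmann ellipse has a_t = (r₁ + r₂)/2 = 4.056404×10^8 km.
Transfer time t = π√(a_t³/μ) = 7.0457×10^7 s.
The target's mean motion on its circular orbit is ω₂ = √(μ/r₂³) = 2.0048×10^-8 rad/s.
Angle swept by the target during transfer: ω₂·t = 1.4125 rad = 80.93°.
Arrival is 180° from departure on the ellipse, so φ = 180° − 80.93° = 99.1°.

φ = 99.1°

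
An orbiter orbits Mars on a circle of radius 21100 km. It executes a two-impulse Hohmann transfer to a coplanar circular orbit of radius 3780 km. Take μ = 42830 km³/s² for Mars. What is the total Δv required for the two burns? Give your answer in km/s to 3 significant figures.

Δv = 1.66 km/s

Transfer-ellipse semi-major axis a_t = (r₁ + r₂)/2 = (21100 + 3780)/2 = 12440 km.
Circular speed at r₁: v₁ = √(μ/r₁) = √(42830/21100) = 1.42473 km/s.
On the transfer ellipse at r₁, vis-viva equation gives v_a = √[μ(2/r₁ − 1/a_t)] = 0.785360 km/s.
First burn Δv₁ = |v_a − v₁| = 0.6394 km/s.
At r₂, v₂ = √(μ/r₂) = 3.366 km/s.
Transfer-orbit speed at r₂: v_p = √[μ(2/r₂ − 1/a_t)] = 4.384 km/s.
Second burn Δv₂ = |v₂ − v_p| = 1.018 km/s.
Δv = Δv₁ + Δv₂ = 0.6394 + 1.018 = 1.657 km/s.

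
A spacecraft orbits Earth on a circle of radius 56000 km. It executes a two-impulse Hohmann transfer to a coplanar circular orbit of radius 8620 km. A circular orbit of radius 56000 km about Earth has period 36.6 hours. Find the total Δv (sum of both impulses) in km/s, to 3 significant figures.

Δv = 3.45 km/s

From Kepler's third law T² = 4π²r³/μ at r = 56000 km, T = 36.6 hours = 36.6 × 3600 s = 1.3176×10^5 s: μ = 4π²r³/T² = 3.99353×10^5 km³/s².
Semi-major axis of the transfer orbit: a_t = (56000 + 8620)/2 = 32310 km.
At r₁ the circular-orbit speed is v₁ = √(μ/r₁) = 2.670 km/s.
Transfer-orbit speed at r₁ (v² = μ(2/r − 1/a)): v_a = √[μ(2/r₁ − 1/a_t)] = 1.379 km/s.
First burn Δv₁ = |v_a − v₁| = 1.291 km/s.
Circular speed at r₂: v₂ = √(μ/r₂) = 6.807 km/s.
Transfer-orbit speed at r₂: v_p = √[μ(2/r₂ − 1/a_t)] = 8.961 km/s.
Second burn Δv₂ = |v₂ − v_p| = 2.154 km/s.
Total Δv = Δv₁ + Δv₂ = 3.445 km/s.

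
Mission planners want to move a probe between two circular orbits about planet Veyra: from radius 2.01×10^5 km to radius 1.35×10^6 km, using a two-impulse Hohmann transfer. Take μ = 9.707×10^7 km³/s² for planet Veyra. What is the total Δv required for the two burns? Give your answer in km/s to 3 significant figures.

The Hohmann ellipse has a_t = (r₁ + r₂)/2 = 7.755×10^5 km.
At r₁ the circular-orbit speed is v₁ = √(μ/r₁) = 21.976 km/s.
Transfer-orbit speed at r₁ (v² = μ(2/r − 1/a)): v_p = √[μ(2/r₁ − 1/a_t)] = 28.995 km/s.
First burn Δv₁ = |v_p − v₁| = 7.019 km/s.
At r₂, v₂ = √(μ/r₂) = 8.480 km/s.
Transfer-orbit speed at r₂: v_a = √[μ(2/r₂ − 1/a_t)] = 4.317 km/s.
Second burn Δv₂ = |v₂ − v_a| = 4.163 km/s.
Δv = Δv₁ + Δv₂ = 7.019 + 4.163 = 11.18 km/s.

Δv = 11.2 km/s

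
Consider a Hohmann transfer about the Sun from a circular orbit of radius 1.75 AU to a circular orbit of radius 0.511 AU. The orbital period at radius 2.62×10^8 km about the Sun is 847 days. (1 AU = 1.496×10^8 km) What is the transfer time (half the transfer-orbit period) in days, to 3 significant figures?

t = 220 days

From Kepler's third law T² = 4π²r³/μ at r = 2.62×10^8 km, T = 847 days = 847 × 86400 s = 7.31808×10^7 s: μ = 4π²r³/T² = 1.32577×10^11 km³/s².
In km: r₁ = 1.75 × 1.496×10^8 = 2.618×10^8 km; r₂ = 0.511 × 1.496×10^8 = 7.64456×10^7 km.
The Hohmann ellipse has a_t = (r₁ + r₂)/2 = 1.691228×10^8 km.
By Kepler's third law the transfer-orbit period is T = 2π√(a_t³/μ), so t = T/2 = 1.898×10^7 s.
Converting: 1.898×10^7 s ÷ 86400 s/day = 220 days.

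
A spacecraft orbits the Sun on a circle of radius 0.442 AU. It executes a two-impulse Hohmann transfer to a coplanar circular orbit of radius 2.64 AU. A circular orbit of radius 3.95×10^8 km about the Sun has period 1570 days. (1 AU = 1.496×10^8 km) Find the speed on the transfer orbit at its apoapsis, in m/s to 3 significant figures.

From Kepler's third law T² = 4π²r³/μ at r = 3.95×10^8 km, T = 1570 days = 1570 × 86400 s = 1.35648×10^8 s: μ = 4π²r³/T² = 1.32228×10^11 km³/s².
In km: r₁ = 0.442 × 1.496×10^8 = 6.61232×10^7 km; r₂ = 2.64 × 1.496×10^8 = 3.94944×10^8 km.
Transfer-ellipse semi-major axis a_t = (r₁ + r₂)/2 = (6.61232×10^7 + 3.94944×10^8)/2 = 2.305336×10^8 km.
At apoapsis, r = 3.94944×10^8 km.
Applying v² = μ(2/r − 1/a_t): v = 9.800 km/s.

v = 9800 m/s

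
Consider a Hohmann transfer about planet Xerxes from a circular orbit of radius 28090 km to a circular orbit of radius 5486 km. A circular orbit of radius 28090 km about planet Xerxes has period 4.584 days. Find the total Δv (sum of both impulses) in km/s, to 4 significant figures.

From Kepler's third law T² = 4π²r³/μ at r = 28090 km, T = 4.584 days = 4.584 × 86400 s = 3.960576×10^5 s: μ = 4π²r³/T² = 5578.25 km³/s².
The Hohmann ellipse has a_t = (r₁ + r₂)/2 = 16788 km.
Circular speed at r₁: v₁ = √(μ/r₁) = √(5578.25/28090) = 0.4456 km/s.
On the transfer ellipse at r₁, v² = μ(2/r − 1/a) gives v_a = √[μ(2/r₁ − 1/a_t)] = 0.2547 km/s.
First burn Δv₁ = |v_a − v₁| = 0.1909 km/s.
Circular speed at r₂: v₂ = √(μ/r₂) = 1.008 km/s.
Transfer-orbit speed at r₂: v_p = √[μ(2/r₂ − 1/a_t)] = 1.304 km/s.
Second burn Δv₂ = |v₂ − v_p| = 0.2960 km/s.
Total Δv = Δv₁ + Δv₂ = 0.4869 km/s.

Δv = 0.4869 km/s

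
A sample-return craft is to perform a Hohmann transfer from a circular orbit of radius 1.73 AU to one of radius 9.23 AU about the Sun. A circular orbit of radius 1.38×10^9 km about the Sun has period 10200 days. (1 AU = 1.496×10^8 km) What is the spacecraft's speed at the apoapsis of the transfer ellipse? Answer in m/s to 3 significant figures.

v = 5530 m/s

From Kepler's third law T² = 4π²r³/μ at r = 1.38×10^9 km, T = 10200 days = 10200 × 86400 s = 8.8128×10^8 s: μ = 4π²r³/T² = 1.33589×10^11 km³/s².
In km: r₁ = 1.73 × 1.496×10^8 = 2.58808×10^8 km; r₂ = 9.23 × 1.496×10^8 = 1.380808×10^9 km.
Semi-major axis of the transfer orbit: a_t = (2.58808×10^8 + 1.380808×10^9)/2 = 8.19808×10^8 km.
At apoapsis, r = 1.380808×10^9 km.
Vis-viva: v = √[μ(2/r − 1/a_t)] = √[1.33589×10^11 × (2/1.380808×10^9 − 1/8.19808×10^8)] = 5.527 km/s.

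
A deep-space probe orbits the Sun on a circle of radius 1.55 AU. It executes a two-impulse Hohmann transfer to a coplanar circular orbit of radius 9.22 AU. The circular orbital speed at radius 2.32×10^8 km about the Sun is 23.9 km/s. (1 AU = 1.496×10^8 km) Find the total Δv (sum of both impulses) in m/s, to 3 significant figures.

Δv = 11900 m/s

From the circular-orbit relation v² = μ/r at r = 2.32×10^8 km: μ = v²r = (23.9)² × 2.32×10^8 = 1.32521×10^11 km³/s².
In km: r₁ = 1.55 × 1.496×10^8 = 2.3188×10^8 km; r₂ = 9.22 × 1.496×10^8 = 1.379312×10^9 km.
The Hohmann ellipse has a_t = (r₁ + r₂)/2 = 8.05596×10^8 km.
Circular speed at r₁: v₁ = √(μ/r₁) = √(1.32521×10^11/2.3188×10^8) = 23.906 km/s.
On the transfer ellipse at r₁, v² = μ(2/r − 1/a) gives v_p = √[μ(2/r₁ − 1/a_t)] = 31.281 km/s.
First burn Δv₁ = |v_p − v₁| = 7.375 km/s.
Circular speed at r₂: v₂ = √(μ/r₂) = 9.802 km/s.
Transfer-orbit speed at r₂: v_a = √[μ(2/r₂ − 1/a_t)] = 5.259 km/s.
Second burn Δv₂ = |v₂ − v_a| = 4.543 km/s.
Δv = Δv₁ + Δv₂ = 7.375 + 4.543 = 11.92 km/s.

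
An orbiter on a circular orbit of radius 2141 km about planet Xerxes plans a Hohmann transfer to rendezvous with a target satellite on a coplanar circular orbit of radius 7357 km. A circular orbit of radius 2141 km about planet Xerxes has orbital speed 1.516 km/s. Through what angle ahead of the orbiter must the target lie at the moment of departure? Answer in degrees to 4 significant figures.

From the circular-orbit relation v² = μ/r at r = 2141 km: μ = v²r = (1.516)² × 2141 = 4920.57 km³/s².
The Hohmann ellipse has a_t = (r₁ + r₂)/2 = 4749 km.
The half-period of the transfer ellipse is t = π√(a_t³/μ) = 14657 s.
The target's mean motion on its circular orbit is ω₂ = √(μ/r₂³) = 1.1116×10^-4 rad/s.
Angle swept by the target during transfer: ω₂·t = 1.6293 rad = 93.35°.
The orbiter traverses 180° on the transfer ellipse, so the target must lead by 180° − 93.35° = 86.65°.

φ = 86.65°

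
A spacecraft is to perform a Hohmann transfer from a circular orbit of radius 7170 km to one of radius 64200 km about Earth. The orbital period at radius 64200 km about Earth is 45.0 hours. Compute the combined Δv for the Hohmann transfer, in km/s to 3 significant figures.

From Kepler's third law T² = 4π²r³/μ at r = 64200 km, T = 45.0 hours = 45.0 × 3600 s = 1.620×10^5 s: μ = 4π²r³/T² = 3.98047×10^5 km³/s².
The Hohmann ellipse has a_t = (r₁ + r₂)/2 = 35685 km.
Circular speed at r₁: v₁ = √(μ/r₁) = √(3.98047×10^5/7170) = 7.451 km/s.
On the transfer ellipse at r₁, v² = μ(2/r − 1/a) gives v_p = √[μ(2/r₁ − 1/a_t)] = 9.994 km/s.
First burn Δv₁ = |v_p − v₁| = 2.543 km/s.
Circular speed at r₂: v₂ = √(μ/r₂) = 2.490 km/s.
Transfer-orbit speed at r₂: v_a = √[μ(2/r₂ − 1/a_t)] = 1.116 km/s.
Second burn Δv₂ = |v₂ − v_a| = 1.374 km/s.
Δv = Δv₁ + Δv₂ = 2.543 + 1.374 = 3.917 km/s.

Δv = 3.92 km/s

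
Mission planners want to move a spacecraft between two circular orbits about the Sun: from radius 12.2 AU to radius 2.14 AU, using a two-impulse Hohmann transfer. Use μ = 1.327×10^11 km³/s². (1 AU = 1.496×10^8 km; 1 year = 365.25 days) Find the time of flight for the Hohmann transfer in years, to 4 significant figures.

In km: r₁ = 12.2 × 1.496×10^8 = 1.82512×10^9 km; r₂ = 2.14 × 1.496×10^8 = 3.20144×10^8 km.
Semi-major axis of the transfer orbit: a_t = (1.82512×10^9 + 3.20144×10^8)/2 = 1.072632×10^9 km.
Half the transfer-orbit period gives t = π√(a_t³/μ) = 3.0296×10^8 s.
Converting: 3.0296×10^8 s ÷ 3.15576×10^7 s/year (365.25 × 86400) = 9.600 years.

t = 9.600 years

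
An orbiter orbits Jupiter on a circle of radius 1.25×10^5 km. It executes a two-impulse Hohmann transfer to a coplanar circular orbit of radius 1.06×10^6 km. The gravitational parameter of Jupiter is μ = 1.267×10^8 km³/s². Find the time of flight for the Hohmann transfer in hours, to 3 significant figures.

Semi-major axis of the transfer orbit: a_t = (1.250×10^5 + 1.060×10^6)/2 = 5.925×10^5 km.
Transfer time t = π√(a_t³/μ) = π√((5.925×10^5)³ / 1.267×10^8) = 1.273×10^5 s.
Converting: 1.273×10^5 s ÷ 3600 s/hour = 35.4 hours.

t = 35.4 hours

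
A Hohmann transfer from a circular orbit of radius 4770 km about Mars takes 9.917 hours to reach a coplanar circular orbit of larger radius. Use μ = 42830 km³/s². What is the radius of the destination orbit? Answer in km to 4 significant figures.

Transfer time t = 9.917 hours = 35701.2 s, and t = π√(a_t³/μ).
So a_t = (μ t²/π²)^(1/3) = (42830 × (35701.2)² / π²)^(1/3) = 17685 km.
Since a_t = (r₁ + r₂)/2, r₂ = 2a_t − r₁ = 2×17685 − 4770 = 30600 km.

r₂ = 30600 km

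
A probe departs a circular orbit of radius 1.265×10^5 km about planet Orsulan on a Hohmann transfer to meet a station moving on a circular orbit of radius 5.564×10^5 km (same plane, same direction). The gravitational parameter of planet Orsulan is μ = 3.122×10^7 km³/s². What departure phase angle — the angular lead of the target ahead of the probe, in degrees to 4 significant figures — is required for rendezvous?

Semi-major axis of the transfer orbit: a_t = (1.265×10^5 + 5.564×10^5)/2 = 3.4145×10^5 km.
The half-period of the transfer ellipse is t = π√(a_t³/μ) = 1.1218×10^5 s.
The target's mean motion on its circular orbit is ω₂ = √(μ/r₂³) = 1.3463×10^-5 rad/s.
Angle swept by the target during transfer: ω₂·t = 1.5103 rad = 86.53°.
Arrival is 180° from departure on the ellipse, so φ = 180° − 86.53° = 93.47°.

φ = 93.47°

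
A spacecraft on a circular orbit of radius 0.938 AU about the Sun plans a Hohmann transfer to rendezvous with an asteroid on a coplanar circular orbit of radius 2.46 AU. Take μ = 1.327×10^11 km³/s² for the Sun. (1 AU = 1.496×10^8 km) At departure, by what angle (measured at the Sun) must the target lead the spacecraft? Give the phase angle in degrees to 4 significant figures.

In km: r₁ = 0.938 × 1.496×10^8 = 1.403248×10^8 km; r₂ = 2.46 × 1.496×10^8 = 3.68016×10^8 km.
Transfer-ellipse semi-major axis a_t = (r₁ + r₂)/2 = (1.403248×10^8 + 3.68016×10^8)/2 = 2.541704×10^8 km.
The half-period of the transfer ellipse is t = π√(a_t³/μ) = 3.49464×10^7 s.
The target's mean motion on its circular orbit is ω₂ = √(μ/r₂³) = 5.15983×10^-8 rad/s.
Angle swept by the target during transfer: ω₂·t = 1.80317 rad = 103.31°.
Arrival is 180° from departure on the ellipse, so φ = 180° − 103.31° = 76.69°.

φ = 76.69°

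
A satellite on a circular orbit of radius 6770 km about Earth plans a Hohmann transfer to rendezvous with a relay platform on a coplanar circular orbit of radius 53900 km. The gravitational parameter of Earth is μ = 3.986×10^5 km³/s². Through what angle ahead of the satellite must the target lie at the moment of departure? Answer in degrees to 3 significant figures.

φ = 104°

The Hohmann ellipse has a_t = (r₁ + r₂)/2 = 30335 km.
The half-period of the transfer ellipse is t = π√(a_t³/μ) = 26290 s.
The target's mean motion on its circular orbit is ω₂ = √(μ/r₂³) = 5.0453×10^-5 rad/s.
Angle swept by the target during transfer: ω₂·t = 1.3264 rad = 76.00°.
The satellite traverses 180° on the transfer ellipse, so the target must lead by 180° − 76.00° = 104°.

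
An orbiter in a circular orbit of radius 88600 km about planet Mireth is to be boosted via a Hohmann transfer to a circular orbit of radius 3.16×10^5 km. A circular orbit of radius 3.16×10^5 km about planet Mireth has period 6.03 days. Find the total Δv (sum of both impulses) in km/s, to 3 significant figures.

Δv = 3.09 km/s

From Kepler's third law T² = 4π²r³/μ at r = 3.16×10^5 km, T = 6.03 days = 6.03 × 86400 s = 5.20992×10^5 s: μ = 4π²r³/T² = 4.58943×10^6 km³/s².
Semi-major axis of the transfer orbit: a_t = (88600 + 3.160×10^5)/2 = 2.023×10^5 km.
Circular speed at r₁: v₁ = √(μ/r₁) = √(4.58943×10^6/88600) = 7.197 km/s.
Transfer-orbit speed at r₁ (v² = μ(2/r − 1/a)): v_p = √[μ(2/r₁ − 1/a_t)] = 8.995 km/s.
First burn Δv₁ = |v_p − v₁| = 1.798 km/s.
At r₂, v₂ = √(μ/r₂) = 3.811 km/s.
Transfer-orbit speed at r₂: v_a = √[μ(2/r₂ − 1/a_t)] = 2.522 km/s.
Second burn Δv₂ = |v₂ − v_a| = 1.289 km/s.
Δv = Δv₁ + Δv₂ = 1.798 + 1.289 = 3.087 km/s.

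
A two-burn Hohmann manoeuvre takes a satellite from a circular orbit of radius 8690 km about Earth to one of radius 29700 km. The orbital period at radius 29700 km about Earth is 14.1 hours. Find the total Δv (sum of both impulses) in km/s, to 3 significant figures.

Δv = 2.86 km/s

From Kepler's third law T² = 4π²r³/μ at r = 29700 km, T = 14.1 hours = 14.1 × 3600 s = 50760 s: μ = 4π²r³/T² = 4.01408×10^5 km³/s².
Semi-major axis of the transfer orbit: a_t = (8690 + 29700)/2 = 19195 km.
Circular speed at r₁: v₁ = √(μ/r₁) = √(4.01408×10^5/8690) = 6.7965 km/s.
Transfer-orbit speed at r₁ (vis-viva equation): v_p = √[μ(2/r₁ − 1/a_t)] = 8.4541 km/s.
First burn Δv₁ = |v_p − v₁| = 1.6576 km/s.
Circular speed at r₂: v₂ = √(μ/r₂) = 3.6763 km/s.
Transfer-orbit speed at r₂: v_a = √[μ(2/r₂ − 1/a_t)] = 2.4736 km/s.
Second burn Δv₂ = |v₂ − v_a| = 1.2027 km/s.
Δv = Δv₁ + Δv₂ = 1.6576 + 1.2027 = 2.860 km/s.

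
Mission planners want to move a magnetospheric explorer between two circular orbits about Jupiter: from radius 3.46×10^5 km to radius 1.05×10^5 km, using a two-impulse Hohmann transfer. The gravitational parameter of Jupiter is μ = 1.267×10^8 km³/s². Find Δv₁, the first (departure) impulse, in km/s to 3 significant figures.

Semi-major axis of the transfer orbit: a_t = (3.460×10^5 + 1.050×10^5)/2 = 2.255×10^5 km.
On the circular orbit at r = 3.460×10^5 km, v_c = √(μ/r) = 19.136 km/s.
Transfer-orbit speed at the same r (vis-viva, a = a_t): v_t = √[μ(2/r − 1/a_t)] = 13.058 km/s.
Δv₁ = |v_t − v_c| = |13.058 − 19.136| = 6.078 km/s.

Δv₁ = 6.08 km/s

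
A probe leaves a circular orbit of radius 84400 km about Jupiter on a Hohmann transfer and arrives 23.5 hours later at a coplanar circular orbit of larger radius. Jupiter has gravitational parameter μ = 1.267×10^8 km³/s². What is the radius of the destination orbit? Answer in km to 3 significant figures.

r₂ = 8.18×10^5 km

Transfer time t = 23.5 hours = 84600 s, and t = π√(a_t³/μ).
So a_t = (μ t²/π²)^(1/3) = (1.267×10^8 × (84600)² / π²)^(1/3) = 4.5124×10^5 km.
Since a_t = (r₁ + r₂)/2, r₂ = 2a_t − r₁ = 2×4.5124×10^5 − 84400 = 8.1808×10^5 km.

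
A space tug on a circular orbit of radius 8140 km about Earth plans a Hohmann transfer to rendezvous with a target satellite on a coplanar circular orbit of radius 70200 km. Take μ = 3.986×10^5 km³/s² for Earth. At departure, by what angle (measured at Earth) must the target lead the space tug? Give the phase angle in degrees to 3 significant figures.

Semi-major axis of the transfer orbit: a_t = (8140 + 70200)/2 = 39170 km.
The half-period of the transfer ellipse is t = π√(a_t³/μ) = 38580 s.
The target's mean motion on its circular orbit is ω₂ = √(μ/r₂³) = 3.394×10^-5 rad/s.
Angle swept by the target during transfer: ω₂·t = 1.3094 rad = 75.02°.
Arrival is 180° from departure on the ellipse, so φ = 180° − 75.02° = 105°.

φ = 105°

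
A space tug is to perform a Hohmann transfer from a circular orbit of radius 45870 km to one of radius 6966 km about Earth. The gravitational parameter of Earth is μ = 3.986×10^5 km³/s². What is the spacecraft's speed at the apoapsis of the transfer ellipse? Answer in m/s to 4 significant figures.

Transfer-ellipse semi-major axis a_t = (r₁ + r₂)/2 = (45870 + 6966)/2 = 26418 km.
At apoapsis, r = 45870 km.
Vis-viva: v = √[μ(2/r − 1/a_t)] = √[3.986×10^5 × (2/45870 − 1/26418)] = 1.514 km/s.

v = 1514 m/s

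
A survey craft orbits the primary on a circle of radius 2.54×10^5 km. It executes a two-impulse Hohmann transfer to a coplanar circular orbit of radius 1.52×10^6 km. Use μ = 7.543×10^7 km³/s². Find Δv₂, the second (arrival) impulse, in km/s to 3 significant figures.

Δv₂ = 3.27 km/s

Transfer-ellipse semi-major axis a_t = (r₁ + r₂)/2 = (2.540×10^5 + 1.520×10^6)/2 = 8.870×10^5 km.
On the circular orbit at r = 1.520×10^6 km, v_c = √(μ/r) = 7.045 km/s.
Vis-viva on the transfer ellipse at r = 1.520×10^6 km gives v_t = √[μ(2/r − 1/a_t)] = 3.770 km/s.
Δv₂ = |v_t − v_c| = |3.770 − 7.045| = 3.275 km/s.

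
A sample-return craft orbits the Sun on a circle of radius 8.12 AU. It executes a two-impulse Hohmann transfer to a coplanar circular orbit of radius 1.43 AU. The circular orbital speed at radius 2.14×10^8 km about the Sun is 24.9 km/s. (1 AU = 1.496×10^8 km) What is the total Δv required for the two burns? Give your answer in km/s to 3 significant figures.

Δv = 12.3 km/s

From the circular-orbit relation v² = μ/r at r = 2.14×10^8 km: μ = v²r = (24.9)² × 2.14×10^8 = 1.32682×10^11 km³/s².
In km: r₁ = 8.12 × 1.496×10^8 = 1.214752×10^9 km; r₂ = 1.43 × 1.496×10^8 = 2.13928×10^8 km.
Semi-major axis of the transfer orbit: a_t = (1.214752×10^9 + 2.13928×10^8)/2 = 7.1434×10^8 km.
Circular speed at r₁: v₁ = √(μ/r₁) = √(1.32682×10^11/1.214752×10^9) = 10.451 km/s.
Transfer-orbit speed at r₁ (vis-viva equation): v_a = √[μ(2/r₁ − 1/a_t)] = 5.7193 km/s.
First burn Δv₁ = |v_a − v₁| = 4.732 km/s.
At r₂, v₂ = √(μ/r₂) = 24.904 km/s.
Transfer-orbit speed at r₂: v_p = √[μ(2/r₂ − 1/a_t)] = 32.476 km/s.
Second burn Δv₂ = |v₂ − v_p| = 7.572 km/s.
Δv = Δv₁ + Δv₂ = 4.732 + 7.572 = 12.30 km/s.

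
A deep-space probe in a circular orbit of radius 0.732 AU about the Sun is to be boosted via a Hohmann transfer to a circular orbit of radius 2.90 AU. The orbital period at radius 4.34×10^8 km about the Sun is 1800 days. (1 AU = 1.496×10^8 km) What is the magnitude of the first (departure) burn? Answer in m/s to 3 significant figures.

From Kepler's third law T² = 4π²r³/μ at r = 4.34×10^8 km, T = 1800 days = 1800 × 86400 s = 1.5552×10^8 s: μ = 4π²r³/T² = 1.33431×10^11 km³/s².
In km: r₁ = 0.732 × 1.496×10^8 = 1.095072×10^8 km; r₂ = 2.90 × 1.496×10^8 = 4.3384×10^8 km.
Semi-major axis of the transfer orbit: a_t = (1.095072×10^8 + 4.3384×10^8)/2 = 2.716736×10^8 km.
Circular speed at r = 1.095072×10^8 km: v_c = √(μ/r) = 34.9065 km/s.
Transfer-orbit speed at the same r (vis-viva, a = a_t): v_t = √[μ(2/r − 1/a_t)] = 44.1111 km/s.
Δv₁ = |v_t − v_c| = |44.1111 − 34.9065| = 9.205 km/s.

Δv₁ = 9200 m/s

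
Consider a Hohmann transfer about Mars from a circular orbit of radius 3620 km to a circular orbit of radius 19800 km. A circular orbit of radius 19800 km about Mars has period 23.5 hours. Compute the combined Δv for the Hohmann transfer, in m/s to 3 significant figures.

Δv = 1690 m/s

From Kepler's third law T² = 4π²r³/μ at r = 19800 km, T = 23.5 hours = 23.5 × 3600 s = 84600 s: μ = 4π²r³/T² = 42816.8 km³/s².
The Hohmann ellipse has a_t = (r₁ + r₂)/2 = 11710 km.
At r₁ the circular-orbit speed is v₁ = √(μ/r₁) = 3.439 km/s.
On the transfer ellipse at r₁, v² = μ(2/r − 1/a) gives v_p = √[μ(2/r₁ − 1/a_t)] = 4.472 km/s.
First burn Δv₁ = |v_p − v₁| = 1.033 km/s.
At r₂, v₂ = √(μ/r₂) = 1.4705 km/s.
Transfer-orbit speed at r₂: v_a = √[μ(2/r₂ − 1/a_t)] = 0.81762 km/s.
Second burn Δv₂ = |v₂ − v_a| = 0.6529 km/s.
Δv = Δv₁ + Δv₂ = 1.033 + 0.6529 = 1.686 km/s.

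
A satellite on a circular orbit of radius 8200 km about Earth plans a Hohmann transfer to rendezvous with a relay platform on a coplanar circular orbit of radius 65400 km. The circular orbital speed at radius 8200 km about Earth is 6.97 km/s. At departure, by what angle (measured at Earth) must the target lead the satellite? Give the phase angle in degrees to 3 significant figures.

φ = 104°

From the circular-orbit relation v² = μ/r at r = 8200 km: μ = v²r = (6.97)² × 8200 = 3.98363×10^5 km³/s².
The Hohmann ellipse has a_t = (r₁ + r₂)/2 = 36800 km.
The half-period of the transfer ellipse is t = π√(a_t³/μ) = 35138.39 s.
Target angular speed ω₂ = √(μ/r₂³) = 3.773750×10^-5 rad/s.
Angle swept by the target during transfer: ω₂·t = 1.32603 rad = 75.98°.
The satellite traverses 180° on the transfer ellipse, so the target must lead by 180° − 75.98° = 104°.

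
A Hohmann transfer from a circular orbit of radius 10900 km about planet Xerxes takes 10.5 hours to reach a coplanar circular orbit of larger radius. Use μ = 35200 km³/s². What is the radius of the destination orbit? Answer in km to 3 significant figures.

Transfer time t = 10.5 hours = 37800 s, and t = π√(a_t³/μ).
So a_t = (μ t²/π²)^(1/3) = (35200 × (37800)² / π²)^(1/3) = 17208 km.
Since a_t = (r₁ + r₂)/2, r₂ = 2a_t − r₁ = 2×17208 − 10900 = 23516 km.

r₂ = 23500 km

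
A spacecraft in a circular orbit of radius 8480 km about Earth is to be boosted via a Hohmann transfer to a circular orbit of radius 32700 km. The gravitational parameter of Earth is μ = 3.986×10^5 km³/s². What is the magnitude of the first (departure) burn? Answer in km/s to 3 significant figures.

Semi-major axis of the transfer orbit: a_t = (8480 + 32700)/2 = 20590 km.
On the circular orbit at r = 8480 km, v_c = √(μ/r) = 6.856 km/s.
Vis-viva on the transfer ellipse at r = 8480 km gives v_t = √[μ(2/r − 1/a_t)] = 8.640 km/s.
Δv₁ = |v_t − v_c| = |8.640 − 6.856| = 1.784 km/s.

Δv₁ = 1.78 km/s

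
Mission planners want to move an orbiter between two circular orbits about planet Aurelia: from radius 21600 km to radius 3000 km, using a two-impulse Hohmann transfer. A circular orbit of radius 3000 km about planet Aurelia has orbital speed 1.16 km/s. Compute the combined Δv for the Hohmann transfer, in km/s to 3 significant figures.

From the circular-orbit relation v² = μ/r at r = 3000 km: μ = v²r = (1.16)² × 3000 = 4036.80 km³/s².
The Hohmann ellipse has a_t = (r₁ + r₂)/2 = 12300 km.
Circular speed at r₁: v₁ = √(μ/r₁) = √(4036.80/21600) = 0.4323 km/s.
Transfer-orbit speed at r₁ (vis-viva equation): v_a = √[μ(2/r₁ − 1/a_t)] = 0.2135 km/s.
First burn Δv₁ = |v_a − v₁| = 0.2188 km/s.
At r₂, v₂ = √(μ/r₂) = 1.1600 km/s.
Transfer-orbit speed at r₂: v_p = √[μ(2/r₂ − 1/a_t)] = 1.5372 km/s.
Second burn Δv₂ = |v₂ − v_p| = 0.3772 km/s.
Δv = Δv₁ + Δv₂ = 0.2188 + 0.3772 = 0.5960 km/s.

Δv = 0.596 km/s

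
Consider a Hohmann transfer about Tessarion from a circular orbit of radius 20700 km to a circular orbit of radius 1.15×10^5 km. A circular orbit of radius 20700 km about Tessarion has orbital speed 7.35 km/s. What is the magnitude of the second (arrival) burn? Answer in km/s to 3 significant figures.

Δv₂ = 1.40 km/s

From the circular-orbit relation v² = μ/r at r = 20700 km: μ = v²r = (7.35)² × 20700 = 1.11827×10^6 km³/s².
Transfer-ellipse semi-major axis a_t = (r₁ + r₂)/2 = (20700 + 1.150×10^5)/2 = 67850 km.
On the circular orbit at r = 1.150×10^5 km, v_c = √(μ/r) = 3.118 km/s.
Vis-viva on the transfer ellipse at r = 1.150×10^5 km gives v_t = √[μ(2/r − 1/a_t)] = 1.722 km/s.
Δv₂ = |v_t − v_c| = |1.722 − 3.118| = 1.396 km/s.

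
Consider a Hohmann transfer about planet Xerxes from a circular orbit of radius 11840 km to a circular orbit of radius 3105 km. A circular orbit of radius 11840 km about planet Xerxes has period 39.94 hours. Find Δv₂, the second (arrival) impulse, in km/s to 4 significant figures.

Δv₂ = 0.2614 km/s

From Kepler's third law T² = 4π²r³/μ at r = 11840 km, T = 39.94 hours = 39.94 × 3600 s = 1.43784×10^5 s: μ = 4π²r³/T² = 3169.52 km³/s².
Semi-major axis of the transfer orbit: a_t = (11840 + 3105)/2 = 7472.5 km.
Circular speed at r = 3105 km: v_c = √(μ/r) = 1.01034 km/s.
Vis-viva on the transfer ellipse at r = 3105 km gives v_t = √[μ(2/r − 1/a_t)] = 1.27177 km/s.
Δv₂ = |v_t − v_c| = |1.27177 − 1.01034| = 0.2614 km/s.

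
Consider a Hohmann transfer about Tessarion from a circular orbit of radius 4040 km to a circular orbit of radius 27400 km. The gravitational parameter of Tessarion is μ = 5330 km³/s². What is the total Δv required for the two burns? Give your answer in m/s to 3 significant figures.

Δv = 585 m/s

Semi-major axis of the transfer orbit: a_t = (4040 + 27400)/2 = 15720 km.
Circular speed at r₁: v₁ = √(μ/r₁) = √(5330/4040) = 1.1486 km/s.
On the transfer ellipse at r₁, vis-viva gives v_p = √[μ(2/r₁ − 1/a_t)] = 1.5164 km/s.
First burn Δv₁ = |v_p − v₁| = 0.3678 km/s.
At r₂, v₂ = √(μ/r₂) = 0.4411 km/s.
Transfer-orbit speed at r₂: v_a = √[μ(2/r₂ − 1/a_t)] = 0.2236 km/s.
Second burn Δv₂ = |v₂ − v_a| = 0.2175 km/s.
Total Δv = Δv₁ + Δv₂ = 0.5853 km/s.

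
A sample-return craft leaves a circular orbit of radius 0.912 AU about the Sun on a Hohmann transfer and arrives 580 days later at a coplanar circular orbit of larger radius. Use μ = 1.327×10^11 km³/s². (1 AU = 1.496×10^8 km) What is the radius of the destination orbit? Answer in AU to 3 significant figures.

In km: r₁ = 0.912 × 1.496×10^8 = 1.364352×10^8 km.
Transfer time t = 580 days = 5.0112×10^7 s, and t = π√(a_t³/μ).
So a_t = (μ t²/π²)^(1/3) = (1.327×10^11 × (5.0112×10^7)² / π²)^(1/3) = 3.2321×10^8 km.
Since a_t = (r₁ + r₂)/2, r₂ = 2a_t − r₁ = 2×3.2321×10^8 − 1.364352×10^8 = 5.099848×10^8 km.
In AU: r₂ = 5.099848×10^8 / 1.496×10^8 = 3.41 AU.

r₂ = 3.41 AU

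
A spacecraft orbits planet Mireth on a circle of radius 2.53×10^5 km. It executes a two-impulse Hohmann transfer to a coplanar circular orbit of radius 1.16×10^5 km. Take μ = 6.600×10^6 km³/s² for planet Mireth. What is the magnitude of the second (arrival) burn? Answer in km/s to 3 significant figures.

Transfer-ellipse semi-major axis a_t = (r₁ + r₂)/2 = (2.530×10^5 + 1.160×10^5)/2 = 1.845×10^5 km.
On the circular orbit at r = 1.160×10^5 km, v_c = √(μ/r) = 7.543 km/s.
Transfer-orbit speed at the same r (vis-viva, a = a_t): v_t = √[μ(2/r − 1/a_t)] = 8.833 km/s.
Δv₂ = |v_t − v_c| = |8.833 − 7.543| = 1.290 km/s.

Δv₂ = 1.29 km/s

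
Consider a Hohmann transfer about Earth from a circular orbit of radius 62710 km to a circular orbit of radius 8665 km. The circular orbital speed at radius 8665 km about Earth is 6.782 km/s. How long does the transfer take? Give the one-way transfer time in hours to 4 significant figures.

t = 9.319 hours

From the circular-orbit relation v² = μ/r at r = 8665 km: μ = v²r = (6.782)² × 8665 = 3.98551×10^5 km³/s².
The Hohmann ellipse has a_t = (r₁ + r₂)/2 = 35687.5 km.
By Kepler's third law the transfer-orbit period is T = 2π√(a_t³/μ), so t = T/2 = 33550 s.
Converting: 33550 s ÷ 3600 s/hour = 9.319 hours.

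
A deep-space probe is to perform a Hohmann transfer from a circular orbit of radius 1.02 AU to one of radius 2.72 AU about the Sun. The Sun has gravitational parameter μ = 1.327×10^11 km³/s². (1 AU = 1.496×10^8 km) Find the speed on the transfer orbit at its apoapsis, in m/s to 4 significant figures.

v = 13340 m/s

In km: r₁ = 1.02 × 1.496×10^8 = 1.52592×10^8 km; r₂ = 2.72 × 1.496×10^8 = 4.06912×10^8 km.
Semi-major axis of the transfer orbit: a_t = (1.52592×10^8 + 4.06912×10^8)/2 = 2.79752×10^8 km.
At apoapsis, r = 4.06912×10^8 km.
Applying v² = μ(2/r − 1/a_t): v = 13.34 km/s.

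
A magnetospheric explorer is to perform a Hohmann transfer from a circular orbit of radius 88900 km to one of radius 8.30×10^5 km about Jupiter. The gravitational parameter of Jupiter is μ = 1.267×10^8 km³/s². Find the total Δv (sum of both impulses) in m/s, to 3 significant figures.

Δv = 19900 m/s

Semi-major axis of the transfer orbit: a_t = (88900 + 8.300×10^5)/2 = 4.5945×10^5 km.
At r₁ the circular-orbit speed is v₁ = √(μ/r₁) = 37.75 km/s.
Transfer-orbit speed at r₁ (vis-viva equation): v_p = √[μ(2/r₁ − 1/a_t)] = 50.74 km/s.
First burn Δv₁ = |v_p − v₁| = 12.99 km/s.
At r₂, v₂ = √(μ/r₂) = 12.355 km/s.
Transfer-orbit speed at r₂: v_a = √[μ(2/r₂ − 1/a_t)] = 5.4348 km/s.
Second burn Δv₂ = |v₂ − v_a| = 6.920 km/s.
Total Δv = Δv₁ + Δv₂ = 19.91 km/s.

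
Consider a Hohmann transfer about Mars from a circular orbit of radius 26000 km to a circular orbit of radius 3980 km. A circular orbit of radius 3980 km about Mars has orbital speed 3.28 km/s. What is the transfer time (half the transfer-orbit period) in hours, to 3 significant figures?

From the circular-orbit relation v² = μ/r at r = 3980 km: μ = v²r = (3.28)² × 3980 = 42818.4 km³/s².
Semi-major axis of the transfer orbit: a_t = (26000 + 3980)/2 = 14990 km.
By Kepler's third law the transfer-orbit period is T = 2π√(a_t³/μ), so t = T/2 = 27860 s.
Converting: 27860 s ÷ 3600 s/hour = 7.74 hours.

t = 7.74 hours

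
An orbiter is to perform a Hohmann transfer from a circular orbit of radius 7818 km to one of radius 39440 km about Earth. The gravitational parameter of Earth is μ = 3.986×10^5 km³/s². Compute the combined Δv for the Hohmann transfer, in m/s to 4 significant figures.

Δv = 3435 m/s

Semi-major axis of the transfer orbit: a_t = (7818 + 39440)/2 = 23629 km.
Circular speed at r₁: v₁ = √(μ/r₁) = √(3.986×10^5/7818) = 7.140 km/s.
On the transfer ellipse at r₁, vis-viva equation gives v_p = √[μ(2/r₁ − 1/a_t)] = 9.225 km/s.
First burn Δv₁ = |v_p − v₁| = 2.085 km/s.
Circular speed at r₂: v₂ = √(μ/r₂) = 3.179 km/s.
Transfer-orbit speed at r₂: v_a = √[μ(2/r₂ − 1/a_t)] = 1.829 km/s.
Second burn Δv₂ = |v₂ − v_a| = 1.350 km/s.
Δv = Δv₁ + Δv₂ = 2.085 + 1.350 = 3.435 km/s.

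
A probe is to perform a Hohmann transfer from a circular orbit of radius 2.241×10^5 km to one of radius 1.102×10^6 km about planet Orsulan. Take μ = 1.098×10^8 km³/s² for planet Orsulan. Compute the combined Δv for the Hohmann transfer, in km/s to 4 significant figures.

The Hohmann ellipse has a_t = (r₁ + r₂)/2 = 6.6305×10^5 km.
Circular speed at r₁: v₁ = √(μ/r₁) = √(1.098×10^8/2.241×10^5) = 22.135 km/s.
On the transfer ellipse at r₁, v² = μ(2/r − 1/a) gives v_p = √[μ(2/r₁ − 1/a_t)] = 28.536 km/s.
First burn Δv₁ = |v_p − v₁| = 6.401 km/s.
Circular speed at r₂: v₂ = √(μ/r₂) = 9.982 km/s.
Transfer-orbit speed at r₂: v_a = √[μ(2/r₂ − 1/a_t)] = 5.803 km/s.
Second burn Δv₂ = |v₂ − v_a| = 4.179 km/s.
Δv = Δv₁ + Δv₂ = 6.401 + 4.179 = 10.58 km/s.

Δv = 10.58 km/s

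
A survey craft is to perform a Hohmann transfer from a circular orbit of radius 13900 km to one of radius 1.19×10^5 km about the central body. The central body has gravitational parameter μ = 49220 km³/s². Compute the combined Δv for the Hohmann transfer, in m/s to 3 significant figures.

The Hohmann ellipse has a_t = (r₁ + r₂)/2 = 66450 km.
Circular speed at r₁: v₁ = √(μ/r₁) = √(49220/13900) = 1.8818 km/s.
Transfer-orbit speed at r₁ (v² = μ(2/r − 1/a)): v_p = √[μ(2/r₁ − 1/a_t)] = 2.5182 km/s.
First burn Δv₁ = |v_p − v₁| = 0.6364 km/s.
Circular speed at r₂: v₂ = √(μ/r₂) = 0.6431 km/s.
Transfer-orbit speed at r₂: v_a = √[μ(2/r₂ − 1/a_t)] = 0.2941 km/s.
Second burn Δv₂ = |v₂ − v_a| = 0.3490 km/s.
Δv = Δv₁ + Δv₂ = 0.6364 + 0.3490 = 0.9854 km/s.

Δv = 985 m/s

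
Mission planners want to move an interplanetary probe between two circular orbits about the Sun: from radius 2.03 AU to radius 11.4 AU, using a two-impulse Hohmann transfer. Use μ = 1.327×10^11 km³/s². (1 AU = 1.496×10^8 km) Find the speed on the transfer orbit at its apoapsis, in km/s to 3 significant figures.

In km: r₁ = 2.03 × 1.496×10^8 = 3.03688×10^8 km; r₂ = 11.4 × 1.496×10^8 = 1.70544×10^9 km.
Semi-major axis of the transfer orbit: a_t = (3.03688×10^8 + 1.70544×10^9)/2 = 1.004564×10^9 km.
The apoapsis of the transfer ellipse is at r = 1.70544×10^9 km.
Vis-viva: v = √[μ(2/r − 1/a_t)] = √[1.327×10^11 × (2/1.70544×10^9 − 1/1.004564×10^9)] = 4.850 km/s.

v = 4.85 km/s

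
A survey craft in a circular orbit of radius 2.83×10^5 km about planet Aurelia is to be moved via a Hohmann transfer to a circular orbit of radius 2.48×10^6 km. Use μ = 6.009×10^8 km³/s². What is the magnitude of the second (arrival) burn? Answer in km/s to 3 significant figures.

The Hohmann ellipse has a_t = (r₁ + r₂)/2 = 1.3815×10^6 km.
On the circular orbit at r = 2.480×10^6 km, v_c = √(μ/r) = 15.566 km/s.
Transfer-orbit speed at the same r (vis-viva, a = a_t): v_t = √[μ(2/r − 1/a_t)] = 7.0452 km/s.
Δv₂ = |v_t − v_c| = |7.0452 − 15.566| = 8.521 km/s.

Δv₂ = 8.52 km/s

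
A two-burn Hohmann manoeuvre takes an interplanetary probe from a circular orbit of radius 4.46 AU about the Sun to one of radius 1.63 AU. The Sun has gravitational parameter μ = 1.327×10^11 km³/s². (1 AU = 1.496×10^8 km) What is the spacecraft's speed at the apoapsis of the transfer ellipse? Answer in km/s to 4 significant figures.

In km: r₁ = 4.46 × 1.496×10^8 = 6.67216×10^8 km; r₂ = 1.63 × 1.496×10^8 = 2.43848×10^8 km.
The Hohmann ellipse has a_t = (r₁ + r₂)/2 = 4.55532×10^8 km.
The apoapsis of the transfer ellipse is at r = 6.67216×10^8 km.
Applying v² = μ(2/r − 1/a_t): v = 10.32 km/s.

v = 10.32 km/s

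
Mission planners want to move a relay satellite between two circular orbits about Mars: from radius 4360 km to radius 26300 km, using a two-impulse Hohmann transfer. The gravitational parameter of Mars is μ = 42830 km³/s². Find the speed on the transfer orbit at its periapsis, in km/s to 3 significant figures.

The Hohmann ellipse has a_t = (r₁ + r₂)/2 = 15330 km.
The periapsis of the transfer ellipse is at r = 4360 km.
Vis-viva: v = √[μ(2/r − 1/a_t)] = √[42830 × (2/4360 − 1/15330)] = 4.105 km/s.

v = 4.11 km/s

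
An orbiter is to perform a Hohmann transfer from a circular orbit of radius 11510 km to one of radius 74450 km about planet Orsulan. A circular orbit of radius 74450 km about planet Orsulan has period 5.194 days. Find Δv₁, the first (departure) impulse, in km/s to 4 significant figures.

From Kepler's third law T² = 4π²r³/μ at r = 74450 km, T = 5.194 days = 5.194 × 86400 s = 4.487616×10^5 s: μ = 4π²r³/T² = 80895.1 km³/s².
Semi-major axis of the transfer orbit: a_t = (11510 + 74450)/2 = 42980 km.
On the circular orbit at r = 11510 km, v_c = √(μ/r) = 2.6511 km/s.
Vis-viva on the transfer ellipse at r = 11510 km gives v_t = √[μ(2/r − 1/a_t)] = 3.4892 km/s.
Δv₁ = |v_t − v_c| = |3.4892 − 2.6511| = 0.8381 km/s.

Δv₁ = 0.8381 km/s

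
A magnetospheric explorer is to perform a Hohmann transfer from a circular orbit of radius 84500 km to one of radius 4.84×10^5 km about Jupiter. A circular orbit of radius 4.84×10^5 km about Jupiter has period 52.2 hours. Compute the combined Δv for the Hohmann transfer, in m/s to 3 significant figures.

Δv = 19200 m/s

From Kepler's third law T² = 4π²r³/μ at r = 4.84×10^5 km, T = 52.2 hours = 52.2 × 3600 s = 1.8792×10^5 s: μ = 4π²r³/T² = 1.26751×10^8 km³/s².
Semi-major axis of the transfer orbit: a_t = (84500 + 4.840×10^5)/2 = 2.8425×10^5 km.
Circular speed at r₁: v₁ = √(μ/r₁) = √(1.26751×10^8/84500) = 38.73 km/s.
Transfer-orbit speed at r₁ (vis-viva equation): v_p = √[μ(2/r₁ − 1/a_t)] = 50.54 km/s.
First burn Δv₁ = |v_p − v₁| = 11.81 km/s.
At r₂, v₂ = √(μ/r₂) = 16.1827 km/s.
Transfer-orbit speed at r₂: v_a = √[μ(2/r₂ − 1/a_t)] = 8.82329 km/s.
Second burn Δv₂ = |v₂ − v_a| = 7.359 km/s.
Total Δv = Δv₁ + Δv₂ = 19.17 km/s.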